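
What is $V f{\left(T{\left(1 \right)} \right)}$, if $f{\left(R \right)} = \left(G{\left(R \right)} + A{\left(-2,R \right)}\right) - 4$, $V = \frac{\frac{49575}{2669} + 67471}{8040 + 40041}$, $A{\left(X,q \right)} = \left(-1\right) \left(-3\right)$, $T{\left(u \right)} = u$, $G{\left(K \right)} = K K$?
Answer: $0$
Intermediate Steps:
$G{\left(K \right)} = K^{2}$
$A{\left(X,q \right)} = 3$
$V = \frac{180129674}{128328189}$ ($V = \frac{49575 \cdot \frac{1}{2669} + 67471}{48081} = \left(\frac{49575}{2669} + 67471\right) \frac{1}{48081} = \frac{180129674}{2669} \cdot \frac{1}{48081} = \frac{180129674}{128328189} \approx 1.4037$)
$f{\left(R \right)} = -1 + R^{2}$ ($f{\left(R \right)} = \left(R^{2} + 3\right) - 4 = \left(3 + R^{2}\right) - 4 = -1 + R^{2}$)
$V f{\left(T{\left(1 \right)} \right)} = \frac{180129674 \left(-1 + 1^{2}\right)}{128328189} = \frac{180129674 \left(-1 + 1\right)}{128328189} = \frac{180129674}{128328189} \cdot 0 = 0$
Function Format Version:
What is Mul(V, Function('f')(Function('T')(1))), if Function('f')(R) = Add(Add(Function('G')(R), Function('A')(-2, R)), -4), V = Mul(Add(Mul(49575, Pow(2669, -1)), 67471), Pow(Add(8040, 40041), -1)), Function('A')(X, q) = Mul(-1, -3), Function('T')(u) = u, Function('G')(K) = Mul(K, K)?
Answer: 0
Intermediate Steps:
Function('G')(K) = Pow(K, 2)
Function('A')(X, q) = 3
V = Rational(180129674, 128328189) (V = Mul(Add(Mul(49575, Rational(1, 2669)), 67471), Pow(48081, -1)) = Mul(Add(Rational(49575, 2669), 67471), Rational(1, 48081)) = Mul(Rational(180129674, 2669), Rational(1, 48081)) = Rational(180129674, 128328189) ≈ 1.4037)
Function('f')(R) = Add(-1, Pow(R, 2)) (Function('f')(R) = Add(Add(Pow(R, 2), 3), -4) = Add(Add(3, Pow(R, 2)), -4) = Add(-1, Pow(R, 2)))
Mul(V, Function('f')(Function('T')(1))) = Mul(Rational(180129674, 128328189), Add(-1, Pow(1, 2))) = Mul(Rational(180129674, 128328189), Add(-1, 1)) = Mul(Rational(180129674, 128328189), 0) = 0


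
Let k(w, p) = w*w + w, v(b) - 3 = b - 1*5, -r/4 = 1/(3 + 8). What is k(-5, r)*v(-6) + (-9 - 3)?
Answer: -172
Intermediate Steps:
r = -4/11 (r = -4/(3 + 8) = -4/11 ≈ -0.36364)
v(b) = -2 + b (v(b) = 3 + (b - 1*5) = 3 + (b - 5) = 3 + (-5 + b) = -2 + b)
k(w, p) = w + w**2 (k(w, p) = w**2 + w = w + w**2)
k(-5, r)*v(-6) + (-9 - 3) = (-5*(1 - 5))*(-2 - 6) + (-9 - 3) = -5*(-4)*(-8) - 12 = 20*(-8) - 12 = -160 - 12 = -172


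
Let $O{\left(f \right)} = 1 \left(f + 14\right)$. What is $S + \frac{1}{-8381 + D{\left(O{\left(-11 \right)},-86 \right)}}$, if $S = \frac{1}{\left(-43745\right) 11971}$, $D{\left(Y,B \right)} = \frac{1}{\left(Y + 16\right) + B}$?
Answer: $- \frac{35086544993}{294056151091560} \approx -0.00011932$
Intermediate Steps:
$O{\left(f \right)} = 14 + f$ ($O{\left(f \right)} = 1 \left(14 + f\right) = 14 + f$)
$D{\left(Y,B \right)} = \frac{1}{16 + B + Y}$ ($D{\left(Y,B \right)} = \frac{1}{\left(16 + Y\right) + B} = \frac{1}{16 + B + Y}$)
$S = - \frac{1}{523671395}$ ($S = \left(- \frac{1}{43745}\right) \frac{1}{11971} = - \frac{1}{523671395} \approx -1.9096 \cdot 10^{-9}$)
$S + \frac{1}{-8381 + D{\left(O{\left(-11 \right)},-86 \right)}} = - \frac{1}{523671395} + \frac{1}{-8381 + \frac{1}{16 - 86 + \left(14 - 11\right)}} = - \frac{1}{523671395} + \frac{1}{-8381 + \frac{1}{16 - 86 + 3}} = - \frac{1}{523671395} + \frac{1}{-8381 + \frac{1}{-67}} = - \frac{1}{523671395} + \frac{1}{-8381 - \frac{1}{67}} = - \frac{1}{523671395} + \frac{1}{- \frac{561528}{67}} = - \frac{1}{523671395} - \frac{67}{561528} = - \frac{35086544993}{294056151091560}$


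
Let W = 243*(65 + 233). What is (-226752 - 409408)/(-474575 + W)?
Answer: 636160/402161 ≈ 1.5819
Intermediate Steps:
W = 72414 (W = 243*298 = 72414)
(-226752 - 409408)/(-474575 + W) = (-226752 - 409408)/(-474575 + 72414) = -636160/(-402161) = -636160*(-1/402161) = 636160/402161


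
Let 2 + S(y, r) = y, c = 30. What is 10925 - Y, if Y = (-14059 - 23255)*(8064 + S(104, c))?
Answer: 304717049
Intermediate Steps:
S(y, r) = -2 + y
Y = -304706124 (Y = (-14059 - 23255)*(8064 + (-2 + 104)) = -37314*(8064 + 102) = -37314*8166 = -304706124)
10925 - Y = 10925 - 1*(-304706124) = 10925 + 304706124 = 304717049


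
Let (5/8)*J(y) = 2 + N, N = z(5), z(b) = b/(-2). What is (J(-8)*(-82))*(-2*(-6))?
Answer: 3936/5 ≈ 787.20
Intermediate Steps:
z(b) = -b/2 (z(b) = b*(-1/2) = -b/2)
N = -5/2 (N = -1/2*5 = -5/2 ≈ -2.5000)
J(y) = -4/5 (J(y) = 8*(2 - 5/2)/5 = (8/5)*(-1/2) = -4/5)
(J(-8)*(-82))*(-2*(-6)) = (-4/5*(-82))*(-2*(-6)) = (328/5)*12 = 3936/5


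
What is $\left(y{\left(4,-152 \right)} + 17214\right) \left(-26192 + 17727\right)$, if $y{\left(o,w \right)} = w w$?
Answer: $-341291870$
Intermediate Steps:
$y{\left(o,w \right)} = w^{2}$
$\left(y{\left(4,-152 \right)} + 17214\right) \left(-26192 + 17727\right) = \left(\left(-152\right)^{2} + 17214\right) \left(-26192 + 17727\right) = \left(23104 + 17214\right) \left(-8465\right) = 40318 \left(-8465\right) = -341291870$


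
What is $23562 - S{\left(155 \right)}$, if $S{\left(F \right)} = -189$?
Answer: $23751$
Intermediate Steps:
$23562 - S{\left(155 \right)} = 23562 - -189 = 23562 + 189 = 23751$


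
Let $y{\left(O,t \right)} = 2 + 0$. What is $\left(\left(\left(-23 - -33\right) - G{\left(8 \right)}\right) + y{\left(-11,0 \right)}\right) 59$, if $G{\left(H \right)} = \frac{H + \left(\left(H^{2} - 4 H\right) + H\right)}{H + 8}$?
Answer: $531$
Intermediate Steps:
$y{\left(O,t \right)} = 2$
$G{\left(H \right)} = \frac{H^{2} - 2 H}{8 + H}$ ($G{\left(H \right)} = \frac{H + \left(H^{2} - 3 H\right)}{8 + H} = \frac{H^{2} - 2 H}{8 + H}$)
$\left(\left(\left(-23 - -33\right) - G{\left(8 \right)}\right) + y{\left(-11,0 \right)}\right) 59 = \left(\left(\left(-23 - -33\right) - \frac{8 \left(-2 + 8\right)}{8 + 8}\right) + 2\right) 59 = \left(\left(\left(-23 + 33\right) - 8 \cdot \frac{1}{16} \cdot 6\right) + 2\right) 59 = \left(\left(10 - 8 \cdot \frac{1}{16} \cdot 6\right) + 2\right) 59 = \left(\left(10 - 3\right) + 2\right) 59 = \left(7 + 2\right) 59 = 9 \cdot 59 = 531$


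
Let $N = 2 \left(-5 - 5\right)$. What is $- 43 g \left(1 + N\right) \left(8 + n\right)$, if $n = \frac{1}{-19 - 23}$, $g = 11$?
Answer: $\frac{3010645}{42} \approx 71682.0$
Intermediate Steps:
$N = -20$ ($N = 2 \left(-10\right) = -20$)
$n = - \frac{1}{42}$ ($n = \frac{1}{-42} = - \frac{1}{42} \approx -0.02381$)
$- 43 g \left(1 + N\right) \left(8 + n\right) = \left(-43\right) 11 \left(1 - 20\right) \left(8 - \frac{1}{42}\right) = - 473 \left(\left(-19\right) \frac{335}{42}\right) = \left(-473\right) \left(- \frac{6365}{42}\right) = \frac{3010645}{42}$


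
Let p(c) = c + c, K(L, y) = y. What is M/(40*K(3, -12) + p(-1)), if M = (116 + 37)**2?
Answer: -23409/482 ≈ -48.566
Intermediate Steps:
p(c) = 2*c
M = 23409 (M = 153**2 = 23409)
M/(40*K(3, -12) + p(-1)) = 23409/(40*(-12) + 2*(-1)) = 23409/(-480 - 2) = 23409/(-482) = 23409*(-1/482) = -23409/482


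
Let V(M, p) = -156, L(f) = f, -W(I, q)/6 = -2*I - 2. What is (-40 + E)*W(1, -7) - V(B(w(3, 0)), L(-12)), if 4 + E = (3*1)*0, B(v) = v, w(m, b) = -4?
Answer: -900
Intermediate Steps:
W(I, q) = 12 + 12*I (W(I, q) = -6*(-2*I - 2) = -6*(-2 - 2*I) = 12 + 12*I)
E = -4 (E = -4 + (3*1)*0 = -4 + 3*0 = -4 + 0 = -4)
(-40 + E)*W(1, -7) - V(B(w(3, 0)), L(-12)) = (-40 - 4)*(12 + 12*1) - 1*(-156) = -44*(12 + 12) + 156 = -44*24 + 156 = -1056 + 156 = -900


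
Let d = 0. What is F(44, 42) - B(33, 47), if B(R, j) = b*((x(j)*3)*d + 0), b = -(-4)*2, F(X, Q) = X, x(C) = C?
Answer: 44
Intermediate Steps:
b = 8 (b = -4*(-2) = 8)
B(R, j) = 0 (B(R, j) = 8*((j*3)*0 + 0) = 8*((3*j)*0 + 0) = 8*(0 + 0) = 8*0 = 0)
F(44, 42) - B(33, 47) = 44 - 1*0 = 44 + 0 = 44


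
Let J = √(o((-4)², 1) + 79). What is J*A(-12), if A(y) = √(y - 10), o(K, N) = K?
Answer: I*√2090 ≈ 45.716*I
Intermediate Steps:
J = √95 (J = √((-4)² + 79) = √(16 + 79) = √95 ≈ 9.7468)
A(y) = √(-10 + y)
J*A(-12) = √95*√(-10 - 12) = √95*√(-22) = √95*(I*√22) = I*√2090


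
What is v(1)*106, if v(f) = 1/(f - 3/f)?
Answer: -53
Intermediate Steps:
v(1)*106 = (1/(-3 + 1²))*106 = (1/(-3 + 1))*106 = (1/(-2))*106 = (1*(-½))*106 = -½*106 = -53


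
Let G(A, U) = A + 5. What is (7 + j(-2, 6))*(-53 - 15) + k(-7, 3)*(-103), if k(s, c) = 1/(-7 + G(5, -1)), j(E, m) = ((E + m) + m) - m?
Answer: -2347/3 ≈ -782.33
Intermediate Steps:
G(A, U) = 5 + A
j(E, m) = E + m (j(E, m) = (E + 2*m) - m = E + m)
k(s, c) = 1/3 (k(s, c) = 1/(-7 + (5 + 5)) = 1/(-7 + 10) = 1/3)
(7 + j(-2, 6))*(-53 - 15) + k(-7, 3)*(-103) = (7 + (-2 + 6))*(-53 - 15) + (1/3)*(-103) = (7 + 4)*(-68) - 103/3 = 11*(-68) - 103/3 = -748 - 103/3 = -2347/3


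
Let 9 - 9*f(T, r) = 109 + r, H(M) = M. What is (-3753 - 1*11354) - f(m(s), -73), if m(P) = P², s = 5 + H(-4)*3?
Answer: -15104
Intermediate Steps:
s = -7 (s = 5 - 4*3 = 5 - 12 = -7)
f(T, r) = -100/9 - r/9 (f(T, r) = 1 - (109 + r)/9 = 1 + (-109/9 - r/9) = -100/9 - r/9)
(-3753 - 1*11354) - f(m(s), -73) = (-3753 - 1*11354) - (-100/9 - ⅑*(-73)) = (-3753 - 11354) - (-100/9 + 73/9) = -15107 - 1*(-3) = -15107 + 3 = -15104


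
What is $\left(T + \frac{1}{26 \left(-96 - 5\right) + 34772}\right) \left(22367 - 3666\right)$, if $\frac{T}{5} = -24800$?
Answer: $- \frac{74544130885299}{32146} \approx -2.3189 \cdot 10^{9}$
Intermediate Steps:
$T = -124000$ ($T = 5 \left(-24800\right) = -124000$)
$\left(T + \frac{1}{26 \left(-96 - 5\right) + 34772}\right) \left(22367 - 3666\right) = \left(-124000 + \frac{1}{26 \left(-96 - 5\right) + 34772}\right) \left(22367 - 3666\right) = \left(-124000 + \frac{1}{26 \left(-101\right) + 34772}\right) 18701 = \left(-124000 + \frac{1}{-2626 + 34772}\right) 18701 = \left(-124000 + \frac{1}{32146}\right) 18701 = \left(- \frac{3986103999}{32146}\right) 18701 = - \frac{74544130885299}{32146}$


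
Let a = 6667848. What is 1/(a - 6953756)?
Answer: -1/285908 ≈ -3.4976e-6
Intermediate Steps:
1/(a - 6953756) = 1/(6667848 - 6953756) = 1/(-285908) = -1/285908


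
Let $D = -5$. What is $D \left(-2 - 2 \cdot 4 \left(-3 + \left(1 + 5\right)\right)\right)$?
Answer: $130$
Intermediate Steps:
$D \left(-2 - 2 \cdot 4 \left(-3 + \left(1 + 5\right)\right)\right) = - 5 \left(-2 - 2 \cdot 4 \left(-3 + \left(1 + 5\right)\right)\right) = - 5 \left(-2 - 2 \cdot 4 \left(-3 + 6\right)\right) = - 5 \left(-2 - 2 \cdot 4 \cdot 3\right) = - 5 \left(-2 - 24\right) = \left(-5\right) \left(-26\right) = 130$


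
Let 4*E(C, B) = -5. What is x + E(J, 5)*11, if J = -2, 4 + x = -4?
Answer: -87/4 ≈ -21.750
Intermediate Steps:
x = -8 (x = -4 - 4 = -8)
E(C, B) = -5/4 (E(C, B) = (¼)*(-5) = -5/4)
x + E(J, 5)*11 = -8 - 5/4*11 = -8 - 55/4 = -87/4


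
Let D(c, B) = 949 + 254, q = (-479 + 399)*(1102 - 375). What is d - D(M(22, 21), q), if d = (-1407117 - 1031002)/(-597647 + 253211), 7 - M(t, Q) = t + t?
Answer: -411918389/344436 ≈ -1195.9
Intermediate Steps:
M(t, Q) = 7 - 2*t (M(t, Q) = 7 - (t + t) = 7 - 2*t)
q = -58160 (q = -80*727 = -58160)
D(c, B) = 1203
d = 2438119/344436 (d = -2438119/(-344436) = -2438119*(-1/344436) = 2438119/344436 ≈ 7.0786)
d - D(M(22, 21), q) = 2438119/344436 - 1*1203 = 2438119/344436 - 1203 = -411918389/344436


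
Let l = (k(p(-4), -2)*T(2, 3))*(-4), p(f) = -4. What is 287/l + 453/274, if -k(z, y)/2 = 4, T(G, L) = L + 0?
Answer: 61063/13152 ≈ 4.6429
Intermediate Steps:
T(G, L) = L
k(z, y) = -8 (k(z, y) = -2*4 = -8)
l = 96 (l = -8*3*(-4) = -24*(-4) = 96)
287/l + 453/274 = 287/96 + 453/274 = 61063/13152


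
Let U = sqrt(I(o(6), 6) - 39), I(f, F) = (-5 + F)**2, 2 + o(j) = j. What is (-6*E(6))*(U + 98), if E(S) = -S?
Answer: 3528 + 36*I*sqrt(38) ≈ 3528.0 + 221.92*I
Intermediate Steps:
o(j) = -2 + j
U = I*sqrt(38) (U = sqrt((-5 + 6)**2 - 39) = sqrt(1**2 - 39) = sqrt(1 - 39) = sqrt(-38) = I*sqrt(38) ≈ 6.1644*I)
(-6*E(6))*(U + 98) = (-(-6)*6)*(I*sqrt(38) + 98) = (-6*(-6))*(98 + I*sqrt(38)) = 36*(98 + I*sqrt(38)) = 3528 + 36*I*sqrt(38)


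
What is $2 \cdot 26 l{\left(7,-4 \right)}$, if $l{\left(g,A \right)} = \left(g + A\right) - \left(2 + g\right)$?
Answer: $-312$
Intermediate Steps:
$l{\left(g,A \right)} = -2 + A$ ($l{\left(g,A \right)} = \left(A + g\right) - \left(2 + g\right) = -2 + A$)
$2 \cdot 26 l{\left(7,-4 \right)} = 2 \cdot 26 \left(-2 - 4\right) = 52 \left(-6\right) = -312$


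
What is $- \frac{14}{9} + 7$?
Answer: $\frac{49}{9} \approx 5.4444$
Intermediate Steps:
$- \frac{14}{9} + 7 = \frac{49}{9}$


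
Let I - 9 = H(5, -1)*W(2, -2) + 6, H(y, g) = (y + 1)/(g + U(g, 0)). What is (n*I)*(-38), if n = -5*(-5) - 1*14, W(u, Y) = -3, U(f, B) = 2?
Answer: 1254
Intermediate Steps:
H(y, g) = (1 + y)/(2 + g) (H(y, g) = (y + 1)/(g + 2) = (1 + y)/(2 + g))
I = -3 (I = 9 + (((1 + 5)/(2 - 1))*(-3) + 6) = 9 + ((6/1)*(-3) + 6) = 9 + ((1*6)*(-3) + 6) = 9 + (6*(-3) + 6) = 9 + (-18 + 6) = 9 - 12 = -3)
n = 11 (n = 25 - 14 = 11)
(n*I)*(-38) = (11*(-3))*(-38) = -33*(-38) = 1254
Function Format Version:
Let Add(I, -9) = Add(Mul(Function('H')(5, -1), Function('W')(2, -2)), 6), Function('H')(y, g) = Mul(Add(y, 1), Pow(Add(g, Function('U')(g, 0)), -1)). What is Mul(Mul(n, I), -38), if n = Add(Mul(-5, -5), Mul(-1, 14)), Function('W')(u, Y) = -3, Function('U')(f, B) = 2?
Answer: 1254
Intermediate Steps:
Function('H')(y, g) = Mul(Pow(Add(2, g), -1), Add(1, y)) (Function('H')(y, g) = Mul(Add(y, 1), Pow(Add(g, 2), -1)) = Mul(Add(1, y), Pow(Add(2, g), -1)) = Mul(Pow(Add(2, g), -1), Add(1, y)))
I = -3 (I = Add(9, Add(Mul(Mul(Pow(Add(2, -1), -1), Add(1, 5)), -3), 6)) = Add(9, Add(Mul(Mul(Pow(1, -1), 6), -3), 6)) = Add(9, Add(Mul(Mul(1, 6), -3), 6)) = Add(9, Add(Mul(6, -3), 6)) = Add(9, Add(-18, 6)) = Add(9, -12) = -3)
n = 11 (n = Add(25, -14) = 11)
Mul(Mul(n, I), -38) = Mul(Mul(11, -3), -38) = Mul(-33, -38) = 1254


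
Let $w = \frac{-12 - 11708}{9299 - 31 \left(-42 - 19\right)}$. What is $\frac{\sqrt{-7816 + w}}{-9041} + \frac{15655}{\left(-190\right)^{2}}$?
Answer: $\frac{3131}{7220} - \frac{2 i \sqrt{2447050461}}{10116879} \approx 0.43366 - 0.0097792 i$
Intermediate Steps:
$w = - \frac{1172}{1119}$ ($w = - \frac{11720}{9299 - -1891} = - \frac{11720}{9299 + 1891} = - \frac{11720}{11190} = \left(-11720\right) \frac{1}{11190} = - \frac{1172}{1119} \approx -1.0474$)
$\frac{\sqrt{-7816 + w}}{-9041} + \frac{15655}{\left(-190\right)^{2}} = \frac{\sqrt{-7816 - \frac{1172}{1119}}}{-9041} + \frac{15655}{\left(-190\right)^{2}} = \sqrt{- \frac{8747276}{1119}} \left(- \frac{1}{9041}\right) + \frac{15655}{36100} = \frac{2 i \sqrt{2447050461}}{1119} \left(- \frac{1}{9041}\right) + 15655 \cdot \frac{1}{36100} = - \frac{2 i \sqrt{2447050461}}{10116879} + \frac{3131}{7220} = \frac{3131}{7220} - \frac{2 i \sqrt{2447050461}}{10116879}$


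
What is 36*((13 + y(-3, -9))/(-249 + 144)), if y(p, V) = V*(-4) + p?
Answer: -552/35 ≈ -15.771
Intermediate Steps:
y(p, V) = p - 4*V (y(p, V) = -4*V + p = p - 4*V)
36*((13 + y(-3, -9))/(-249 + 144)) = 36*((13 + (-3 - 4*(-9)))/(-249 + 144)) = 36*((13 + (-3 + 36))/(-105)) = 36*((13 + 33)*(-1/105)) = 36*(46*(-1/105)) = 36*(-46/105) = -552/35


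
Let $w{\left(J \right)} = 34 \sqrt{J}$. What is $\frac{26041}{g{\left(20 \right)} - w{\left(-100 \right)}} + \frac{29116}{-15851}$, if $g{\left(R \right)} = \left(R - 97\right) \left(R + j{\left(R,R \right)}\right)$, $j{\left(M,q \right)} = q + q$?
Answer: $- \frac{126592698821}{17008123000} + \frac{442697 i}{1073000} \approx -7.4431 + 0.41258 i$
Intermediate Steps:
$j{\left(M,q \right)} = 2 q$
$g{\left(R \right)} = 3 R \left(-97 + R\right)$ ($g{\left(R \right)} = \left(R - 97\right) \left(R + 2 R\right) = \left(-97 + R\right) 3 R = 3 R \left(-97 + R\right)$)
$\frac{26041}{g{\left(20 \right)} - w{\left(-100 \right)}} + \frac{29116}{-15851} = \frac{26041}{3 \cdot 20 \left(-97 + 20\right) - 34 \sqrt{-100}} + \frac{29116}{-15851} = \frac{26041}{3 \cdot 20 \left(-77\right) - 34 \cdot 10 i} + 29116 \left(- \frac{1}{15851}\right) = \frac{26041}{-4620 - 340 i} - \frac{29116}{15851} = 26041 \frac{-4620 + 340 i}{21460000} - \frac{29116}{15851} = \frac{26041 \left(-4620 + 340 i\right)}{21460000} - \frac{29116}{15851} = - \frac{29116}{15851} + \frac{26041 \left(-4620 + 340 i\right)}{21460000}$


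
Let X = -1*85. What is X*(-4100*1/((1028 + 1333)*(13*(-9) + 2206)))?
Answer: 348500/4932129 ≈ 0.070659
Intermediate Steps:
X = -85
X*(-4100*1/((1028 + 1333)*(13*(-9) + 2206))) = -(-348500)/((13*(-9) + 2206)*(1028 + 1333)) = -(-348500)/((-117 + 2206)*2361) = -(-348500)/(2089*2361) = -(-348500)/4932129 = -85*(-4100/4932129) = 348500/4932129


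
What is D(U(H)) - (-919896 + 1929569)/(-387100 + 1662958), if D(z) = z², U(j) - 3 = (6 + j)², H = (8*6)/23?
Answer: 1670082852314569/357037378578 ≈ 4677.6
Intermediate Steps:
H = 48/23 (H = 48*(1/23) = 48/23 ≈ 2.0870)
U(j) = 3 + (6 + j)²
D(U(H)) - (-919896 + 1929569)/(-387100 + 1662958) = (3 + (6 + 48/23)²)² - (-919896 + 1929569)/(-387100 + 1662958) = (3 + (186/23)²)² - 1009673/1275858 = (3 + 34596/529)² - 1009673/1275858 = (36183/529)² - 1*1009673/1275858 = 1309209489/279841 - 1009673/1275858 = 1670082852314569/357037378578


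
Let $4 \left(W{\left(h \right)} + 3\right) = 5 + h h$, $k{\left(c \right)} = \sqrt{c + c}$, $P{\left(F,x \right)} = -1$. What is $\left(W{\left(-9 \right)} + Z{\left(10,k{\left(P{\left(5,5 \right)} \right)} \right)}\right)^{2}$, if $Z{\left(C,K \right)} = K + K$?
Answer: $\frac{1337}{4} + 74 i \sqrt{2} \approx 334.25 + 104.65 i$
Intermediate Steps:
$k{\left(c \right)} = \sqrt{2} \sqrt{c}$ ($k{\left(c \right)} = \sqrt{2 c} = \sqrt{2} \sqrt{c}$)
$W{\left(h \right)} = - \frac{7}{4} + \frac{h^{2}}{4}$ ($W{\left(h \right)} = -3 + \frac{5 + h h}{4} = -3 + \frac{5 + h^{2}}{4} = -3 + \left(\frac{5}{4} + \frac{h^{2}}{4}\right) = - \frac{7}{4} + \frac{h^{2}}{4}$)
$Z{\left(C,K \right)} = 2 K$
$\left(W{\left(-9 \right)} + Z{\left(10,k{\left(P{\left(5,5 \right)} \right)} \right)}\right)^{2} = \left(\left(- \frac{7}{4} + \frac{\left(-9\right)^{2}}{4}\right) + 2 \sqrt{2} \sqrt{-1}\right)^{2} = \left(\left(- \frac{7}{4} + \frac{1}{4} \cdot 81\right) + 2 \sqrt{2} i\right)^{2} = \left(\left(- \frac{7}{4} + \frac{81}{4}\right) + 2 i \sqrt{2}\right)^{2} = \left(\frac{37}{2} + 2 i \sqrt{2}\right)^{2}$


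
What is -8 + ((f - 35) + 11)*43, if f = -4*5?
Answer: -1900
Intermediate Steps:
f = -20
-8 + ((f - 35) + 11)*43 = -8 + ((-20 - 35) + 11)*43 = -8 + (-55 + 11)*43 = -8 - 44*43 = -8 - 1892 = -1900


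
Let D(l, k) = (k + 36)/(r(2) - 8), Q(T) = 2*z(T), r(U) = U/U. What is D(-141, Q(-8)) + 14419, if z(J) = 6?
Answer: 100885/7 ≈ 14412.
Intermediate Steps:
r(U) = 1
Q(T) = 12 (Q(T) = 2*6 = 12)
D(l, k) = -36/7 - k/7 (D(l, k) = (k + 36)/(1 - 8) = (36 + k)/(-7) = (36 + k)*(-1/7) = -36/7 - k/7)
D(-141, Q(-8)) + 14419 = (-36/7 - 1/7*12) + 14419 = (-36/7 - 12/7) + 14419 = -48/7 + 14419 = 100885/7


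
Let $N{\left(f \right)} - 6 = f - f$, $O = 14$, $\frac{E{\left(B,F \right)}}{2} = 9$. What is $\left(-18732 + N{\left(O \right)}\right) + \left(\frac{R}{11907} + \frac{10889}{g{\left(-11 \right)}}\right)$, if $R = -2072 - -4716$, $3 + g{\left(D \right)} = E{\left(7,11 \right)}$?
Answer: $- \frac{1071620749}{59535} \approx -18000.0$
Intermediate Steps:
$E{\left(B,F \right)} = 18$ ($E{\left(B,F \right)} = 2 \cdot 9 = 18$)
$g{\left(D \right)} = 15$ ($g{\left(D \right)} = -3 + 18 = 15$)
$R = 2644$ ($R = -2072 + 4716 = 2644$)
$N{\left(f \right)} = 6$ ($N{\left(f \right)} = 6 + \left(f - f\right) = 6 + 0 = 6$)
$\left(-18732 + N{\left(O \right)}\right) + \left(\frac{R}{11907} + \frac{10889}{g{\left(-11 \right)}}\right) = \left(-18732 + 6\right) + \left(\frac{2644}{11907} + \frac{10889}{15}\right) = -18726 + \left(2644 \cdot \frac{1}{11907} + 10889 \cdot \frac{1}{15}\right) = -18726 + \left(\frac{2644}{11907} + \frac{10889}{15}\right) = -18726 + \frac{43231661}{59535} = - \frac{1071620749}{59535}$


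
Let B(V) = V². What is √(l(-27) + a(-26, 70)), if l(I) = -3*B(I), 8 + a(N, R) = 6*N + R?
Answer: I*√2281 ≈ 47.76*I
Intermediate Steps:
a(N, R) = -8 + R + 6*N (a(N, R) = -8 + (6*N + R) = -8 + (R + 6*N) = -8 + R + 6*N)
l(I) = -3*I²
√(l(-27) + a(-26, 70)) = √(-3*(-27)² + (-8 + 70 + 6*(-26))) = √(-3*729 + (-8 + 70 - 156)) = √(-2187 - 94) = √(-2281) = I*√2281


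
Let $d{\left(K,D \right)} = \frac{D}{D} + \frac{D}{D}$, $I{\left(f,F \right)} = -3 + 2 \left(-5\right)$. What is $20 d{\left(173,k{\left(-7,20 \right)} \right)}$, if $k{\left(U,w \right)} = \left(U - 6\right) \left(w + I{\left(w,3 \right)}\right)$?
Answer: $40$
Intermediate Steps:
$I{\left(f,F \right)} = -13$ ($I{\left(f,F \right)} = -3 - 10 = -13$)
$k{\left(U,w \right)} = \left(-13 + w\right) \left(-6 + U\right)$ ($k{\left(U,w \right)} = \left(U - 6\right) \left(w - 13\right) = \left(-6 + U\right) \left(-13 + w\right) = \left(-13 + w\right) \left(-6 + U\right)$)
$d{\left(K,D \right)} = 2$ ($d{\left(K,D \right)} = 1 + 1 = 2$)
$20 d{\left(173,k{\left(-7,20 \right)} \right)} = 20 \cdot 2 = 40$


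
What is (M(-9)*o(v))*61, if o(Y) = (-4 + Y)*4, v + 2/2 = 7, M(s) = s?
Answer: -4392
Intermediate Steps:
v = 6 (v = -1 + 7 = 6)
o(Y) = -16 + 4*Y
(M(-9)*o(v))*61 = -9*(-16 + 4*6)*61 = -9*(-16 + 24)*61 = -9*8*61 = -72*61 = -4392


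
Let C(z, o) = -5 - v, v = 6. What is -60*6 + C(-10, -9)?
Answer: -371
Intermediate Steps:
C(z, o) = -11 (C(z, o) = -5 - 1*6 = -5 - 6 = -11)
-60*6 + C(-10, -9) = -60*6 - 11 = -360 - 11 = -371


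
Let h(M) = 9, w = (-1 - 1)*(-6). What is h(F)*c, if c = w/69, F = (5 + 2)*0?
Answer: 36/23 ≈ 1.5652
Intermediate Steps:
w = 12 (w = -2*(-6) = 12)
F = 0 (F = 7*0 = 0)
c = 4/23 (c = 12/69 = 12*(1/69) = 4/23 ≈ 0.17391)
h(F)*c = 9*(4/23) = 36/23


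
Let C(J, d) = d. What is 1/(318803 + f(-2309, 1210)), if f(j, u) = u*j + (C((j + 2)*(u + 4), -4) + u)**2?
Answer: -1/1020651 ≈ -9.7977e-7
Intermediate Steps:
f(j, u) = (-4 + u)**2 + j*u (f(j, u) = u*j + (-4 + u)**2 = j*u + (-4 + u)**2 = (-4 + u)**2 + j*u)
1/(318803 + f(-2309, 1210)) = 1/(318803 + ((-4 + 1210)**2 - 2309*1210)) = 1/(318803 + (1206**2 - 2793890)) = 1/(318803 + (1454436 - 2793890)) = 1/(318803 - 1339454) = 1/(-1020651) = -1/1020651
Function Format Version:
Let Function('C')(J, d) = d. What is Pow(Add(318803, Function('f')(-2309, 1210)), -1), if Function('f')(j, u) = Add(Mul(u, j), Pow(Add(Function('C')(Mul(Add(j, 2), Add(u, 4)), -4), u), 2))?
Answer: Rational(-1, 1020651) ≈ -9.7977e-7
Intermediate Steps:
Function('f')(j, u) = Add(Pow(Add(-4, u), 2), Mul(j, u)) (Function('f')(j, u) = Add(Mul(u, j), Pow(Add(-4, u), 2)) = Add(Mul(j, u), Pow(Add(-4, u), 2)) = Add(Pow(Add(-4, u), 2), Mul(j, u)))
Pow(Add(318803, Function('f')(-2309, 1210)), -1) = Pow(Add(318803, Add(Pow(Add(-4, 1210), 2), Mul(-2309, 1210))), -1) = Pow(Add(318803, Add(Pow(1206, 2), -2793890)), -1) = Pow(Add(318803, Add(1454436, -2793890)), -1) = Pow(Add(318803, -1339454), -1) = Pow(-1020651, -1) = Rational(-1, 1020651)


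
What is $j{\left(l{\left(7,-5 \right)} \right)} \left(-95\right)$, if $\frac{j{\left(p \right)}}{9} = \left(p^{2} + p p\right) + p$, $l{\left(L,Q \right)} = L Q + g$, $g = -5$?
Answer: $-2701800$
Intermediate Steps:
$l{\left(L,Q \right)} = -5 + L Q$ ($l{\left(L,Q \right)} = L Q - 5 = -5 + L Q$)
$j{\left(p \right)} = 9 p + 18 p^{2}$ ($j{\left(p \right)} = 9 \left(\left(p^{2} + p p\right) + p\right) = 9 \left(\left(p^{2} + p^{2}\right) + p\right) = 9 \left(2 p^{2} + p\right) = 9 \left(p + 2 p^{2}\right) = 9 p + 18 p^{2}$)
$j{\left(l{\left(7,-5 \right)} \right)} \left(-95\right) = 9 \left(-5 + 7 \left(-5\right)\right) \left(1 + 2 \left(-5 + 7 \left(-5\right)\right)\right) \left(-95\right) = 9 \left(-5 - 35\right) \left(1 + 2 \left(-5 - 35\right)\right) \left(-95\right) = 9 \left(-40\right) \left(1 + 2 \left(-40\right)\right) \left(-95\right) = 9 \left(-40\right) \left(1 - 80\right) \left(-95\right) = 9 \left(-40\right) \left(-79\right) \left(-95\right) = 28440 \left(-95\right) = -2701800$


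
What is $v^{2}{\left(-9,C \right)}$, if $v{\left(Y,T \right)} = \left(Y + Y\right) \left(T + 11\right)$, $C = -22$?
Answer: $39204$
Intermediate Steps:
$v{\left(Y,T \right)} = 2 Y \left(11 + T\right)$
$v^{2}{\left(-9,C \right)} = \left(2 \left(-9\right) \left(11 - 22\right)\right)^{2} = \left(2 \left(-9\right) \left(-11\right)\right)^{2} = 198^{2} = 39204$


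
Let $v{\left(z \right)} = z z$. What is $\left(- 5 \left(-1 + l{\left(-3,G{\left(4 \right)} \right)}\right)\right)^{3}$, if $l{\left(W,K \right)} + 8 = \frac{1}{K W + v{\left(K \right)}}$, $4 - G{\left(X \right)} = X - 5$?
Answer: $\frac{704969}{8} \approx 88121.0$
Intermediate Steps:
$v{\left(z \right)} = z^{2}$
$G{\left(X \right)} = 9 - X$ ($G{\left(X \right)} = 4 - \left(X - 5\right) = 4 - \left(-5 + X\right) = 9 - X$)
$l{\left(W,K \right)} = -8 + \frac{1}{K^{2} + K W}$ ($l{\left(W,K \right)} = -8 + \frac{1}{K W + K^{2}} = -8 + \frac{1}{K^{2} + K W}$)
$\left(- 5 \left(-1 + l{\left(-3,G{\left(4 \right)} \right)}\right)\right)^{3} = \left(- 5 \left(-1 + \frac{1 - 8 \left(9 - 4\right)^{2} - 8 \left(9 - 4\right) \left(-3\right)}{\left(9 - 4\right) \left(\left(9 - 4\right) - 3\right)}\right)\right)^{3} = \left(- 5 \left(-1 + \frac{1 - 8 \cdot 5^{2} - 40 \left(-3\right)}{5 \left(5 - 3\right)}\right)\right)^{3} = \left(- 5 \left(-1 + \frac{1 - 200 + 120}{5 \cdot 2}\right)\right)^{3} = \left(- 5 \left(-1 + \frac{1}{5} \cdot \frac{1}{2} \left(1 - 200 + 120\right)\right)\right)^{3} = \left(- 5 \left(-1 + \frac{1}{5} \cdot \frac{1}{2} \left(-79\right)\right)\right)^{3} = \left(- 5 \left(-1 - \frac{79}{10}\right)\right)^{3} = \left(\left(-5\right) \left(- \frac{89}{10}\right)\right)^{3} = \left(\frac{89}{2}\right)^{3} = \frac{704969}{8}$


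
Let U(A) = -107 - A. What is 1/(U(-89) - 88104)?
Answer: -1/88122 ≈ -1.1348e-5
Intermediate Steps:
1/(U(-89) - 88104) = 1/((-107 - 1*(-89)) - 88104) = 1/((-107 + 89) - 88104) = 1/(-18 - 88104) = 1/(-88122) = -1/88122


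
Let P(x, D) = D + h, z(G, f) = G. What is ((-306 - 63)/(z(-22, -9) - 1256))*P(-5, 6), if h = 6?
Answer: 246/71 ≈ 3.4648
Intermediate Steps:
P(x, D) = 6 + D (P(x, D) = D + 6 = 6 + D)
((-306 - 63)/(z(-22, -9) - 1256))*P(-5, 6) = ((-306 - 63)/(-22 - 1256))*(6 + 6) = -369/(-1278)*12 = -369*(-1/1278)*12 = (41/142)*12 = 246/71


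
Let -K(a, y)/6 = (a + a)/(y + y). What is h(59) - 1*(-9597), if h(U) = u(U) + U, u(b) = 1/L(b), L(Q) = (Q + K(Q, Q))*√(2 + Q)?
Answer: 9656 + √61/3233 ≈ 9656.0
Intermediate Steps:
K(a, y) = -6*a/y (K(a, y) = -6*(a + a)/(y + y) = -6*2*a/(2*y) = -6*2*a*1/(2*y) = -6*a/y)
L(Q) = √(2 + Q)*(-6 + Q) (L(Q) = (Q - 6*Q/Q)*√(2 + Q) = (Q - 6)*√(2 + Q) = (-6 + Q)*√(2 + Q) = √(2 + Q)*(-6 + Q))
u(b) = 1/((-6 + b)*√(2 + b)) (u(b) = 1/(√(2 + b)*(-6 + b)) = 1/((-6 + b)*√(2 + b)))
h(U) = U + 1/((-6 + U)*√(2 + U)) (h(U) = 1/((-6 + U)*√(2 + U)) + U = U + 1/((-6 + U)*√(2 + U)))
h(59) - 1*(-9597) = (1 + 59*√(2 + 59)*(-6 + 59))/((-6 + 59)*√(2 + 59)) - 1*(-9597) = (1 + 59*√61*53)/(53*√61) + 9597 = (√61/61)*(1 + 3127*√61)/53 + 9597 = √61*(1 + 3127*√61)/3233 + 9597 = 9597 + √61*(1 + 3127*√61)/3233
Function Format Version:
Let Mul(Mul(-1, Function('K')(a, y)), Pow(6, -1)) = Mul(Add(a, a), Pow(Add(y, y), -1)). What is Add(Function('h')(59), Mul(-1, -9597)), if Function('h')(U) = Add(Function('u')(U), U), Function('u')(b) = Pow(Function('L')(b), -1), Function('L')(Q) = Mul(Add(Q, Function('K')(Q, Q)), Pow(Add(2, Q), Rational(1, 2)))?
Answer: Add(9656, Mul(Rational(1, 3233), Pow(61, Rational(1, 2)))) ≈ 9656.0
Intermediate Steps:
Function('K')(a, y) = Mul(-6, a, Pow(y, -1)) (Function('K')(a, y) = Mul(-6, Mul(Add(a, a), Pow(Add(y, y), -1))) = Mul(-6, Mul(Mul(2, a), Pow(Mul(2, y), -1))) = Mul(-6, Mul(Mul(2, a), Mul(Rational(1, 2), Pow(y, -1)))) = Mul(-6, Mul(a, Pow(y, -1))) = Mul(-6, a, Pow(y, -1)))
Function('L')(Q) = Mul(Pow(Add(2, Q), Rational(1, 2)), Add(-6, Q)) (Function('L')(Q) = Mul(Add(Q, Mul(-6, Q, Pow(Q, -1))), Pow(Add(2, Q), Rational(1, 2))) = Mul(Add(Q, -6), Pow(Add(2, Q), Rational(1, 2))) = Mul(Add(-6, Q), Pow(Add(2, Q), Rational(1, 2))) = Mul(Pow(Add(2, Q), Rational(1, 2)), Add(-6, Q)))
Function('u')(b) = Mul(Pow(Add(-6, b), -1), Pow(Add(2, b), Rational(-1, 2))) (Function('u')(b) = Pow(Mul(Pow(Add(2, b), Rational(1, 2)), Add(-6, b)), -1) = Mul(Pow(Add(-6, b), -1), Pow(Add(2, b), Rational(-1, 2))))
Function('h')(U) = Add(U, Mul(Pow(Add(-6, U), -1), Pow(Add(2, U), Rational(-1, 2)))) (Function('h')(U) = Add(Mul(Pow(Add(-6, U), -1), Pow(Add(2, U), Rational(-1, 2))), U) = Add(U, Mul(Pow(Add(-6, U), -1), Pow(Add(2, U), Rational(-1, 2)))))
Add(Function('h')(59), Mul(-1, -9597)) = Add(Mul(Pow(Add(-6, 59), -1), Pow(Add(2, 59), Rational(-1, 2)), Add(1, Mul(59, Pow(Add(2, 59), Rational(1, 2)), Add(-6, 59)))), Mul(-1, -9597)) = Add(Mul(Pow(53, -1), Pow(61, Rational(-1, 2)), Add(1, Mul(59, Pow(61, Rational(1, 2)), 53))), 9597) = Add(Mul(Rational(1, 53), Mul(Rational(1, 61), Pow(61, Rational(1, 2))), Add(1, Mul(3127, Pow(61, Rational(1, 2))))), 9597) = Add(Mul(Rational(1, 3233), Pow(61, Rational(1, 2)), Add(1, Mul(3127, Pow(61, Rational(1, 2))))), 9597) = Add(9597, Mul(Rational(1, 3233), Pow(61, Rational(1, 2)), Add(1, Mul(3127, Pow(61, Rational(1, 2))))))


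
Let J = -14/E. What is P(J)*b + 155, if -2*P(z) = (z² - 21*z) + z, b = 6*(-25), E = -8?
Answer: -35845/16 ≈ -2240.3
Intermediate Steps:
b = -150
J = 7/4 (J = -14/(-8) = -14*(-⅛) = 7/4 ≈ 1.7500)
P(z) = 10*z - z²/2 (P(z) = -((z² - 21*z) + z)/2 = -(z² - 20*z)/2 = 10*z - z²/2)
P(J)*b + 155 = ((½)*(7/4)*(20 - 1*7/4))*(-150) + 155 = ((½)*(7/4)*(20 - 7/4))*(-150) + 155 = ((½)*(7/4)*(73/4))*(-150) + 155 = (511/32)*(-150) + 155 = -38325/16 + 155 = -35845/16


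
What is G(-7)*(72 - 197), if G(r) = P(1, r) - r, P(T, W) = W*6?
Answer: 4375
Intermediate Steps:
P(T, W) = 6*W
G(r) = 5*r (G(r) = 6*r - r = 5*r)
G(-7)*(72 - 197) = (5*(-7))*(72 - 197) = -35*(-125) = 4375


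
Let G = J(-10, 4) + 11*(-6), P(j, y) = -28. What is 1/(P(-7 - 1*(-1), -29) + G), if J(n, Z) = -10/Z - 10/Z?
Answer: -1/99 ≈ -0.010101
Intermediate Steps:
J(n, Z) = -20/Z
G = -71 (G = -20/4 + 11*(-6) = -20*1/4 - 66 = -5 - 66 = -71)
1/(P(-7 - 1*(-1), -29) + G) = 1/(-28 - 71) = 1/(-99) = -1/99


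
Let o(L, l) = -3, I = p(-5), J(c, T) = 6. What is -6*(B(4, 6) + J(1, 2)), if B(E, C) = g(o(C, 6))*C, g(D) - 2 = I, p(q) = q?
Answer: 72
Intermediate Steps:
I = -5
g(D) = -3 (g(D) = 2 - 5 = -3)
B(E, C) = -3*C
-6*(B(4, 6) + J(1, 2)) = -6*(-3*6 + 6) = -6*(-18 + 6) = -6*(-12) = 72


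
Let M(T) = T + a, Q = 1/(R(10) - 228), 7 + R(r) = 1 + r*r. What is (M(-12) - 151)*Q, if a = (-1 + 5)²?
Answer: 147/134 ≈ 1.0970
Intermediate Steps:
R(r) = -6 + r² (R(r) = -7 + (1 + r*r) = -7 + (1 + r²) = -6 + r²)
Q = -1/134 (Q = 1/((-6 + 10²) - 228) = 1/((-6 + 100) - 228) = 1/(94 - 228) = 1/(-134) = -1/134 ≈ -0.0074627)
a = 16 (a = 4² = 16)
M(T) = 16 + T (M(T) = T + 16 = 16 + T)
(M(-12) - 151)*Q = ((16 - 12) - 151)*(-1/134) = (4 - 151)*(-1/134) = -147*(-1/134) = 147/134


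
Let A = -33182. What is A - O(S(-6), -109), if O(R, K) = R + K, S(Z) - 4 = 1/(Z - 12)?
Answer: -595385/18 ≈ -33077.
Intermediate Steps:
S(Z) = 4 + 1/(-12 + Z) (S(Z) = 4 + 1/(Z - 12) = 4 + 1/(-12 + Z))
O(R, K) = K + R
A - O(S(-6), -109) = -33182 - (-109 + (-47 + 4*(-6))/(-12 - 6)) = -33182 - (-109 + (-47 - 24)/(-18)) = -33182 - (-109 - 1/18*(-71)) = -33182 - (-109 + 71/18) = -33182 - 1*(-1891/18) = -33182 + 1891/18 = -595385/18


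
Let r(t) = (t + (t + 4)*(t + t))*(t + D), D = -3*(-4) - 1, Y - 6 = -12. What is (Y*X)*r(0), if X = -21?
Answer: 0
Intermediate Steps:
Y = -6 (Y = 6 - 12 = -6)
D = 11 (D = 12 - 1 = 11)
r(t) = (11 + t)*(t + 2*t*(4 + t)) (r(t) = (t + (t + 4)*(t + t))*(t + 11) = (t + (4 + t)*(2*t))*(11 + t) = (t + 2*t*(4 + t))*(11 + t) = (11 + t)*(t + 2*t*(4 + t)))
(Y*X)*r(0) = (-6*(-21))*(0*(99 + 2*0**2 + 31*0)) = 126*(0*(99 + 2*0 + 0)) = 126*(0*(99 + 0 + 0)) = 126*(0*99) = 126*0 = 0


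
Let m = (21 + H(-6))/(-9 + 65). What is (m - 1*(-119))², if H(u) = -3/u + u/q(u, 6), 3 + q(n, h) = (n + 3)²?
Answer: 178730161/12544 ≈ 14248.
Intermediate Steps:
q(n, h) = -3 + (3 + n)² (q(n, h) = -3 + (n + 3)² = -3 + (3 + n)²)
H(u) = -3/u + u/(-3 + (3 + u)²)
m = 41/112 (m = (21 + (-3/(-6) - 6/(-3 + (3 - 6)²)))/(-9 + 65) = (21 + (-3*(-⅙) - 6/(-3 + (-3)²)))/56 = (21 + (½ - 6/(-3 + 9)))*(1/56) = (21 + (½ - 6/6))*(1/56) = (21 + (½ - 6*⅙))*(1/56) = (21 + (½ - 1))*(1/56) = (21 - ½)*(1/56) = (41/2)*(1/56) = 41/112 ≈ 0.36607)
(m - 1*(-119))² = (41/112 - 1*(-119))² = (41/112 + 119)² = (13369/112)² = 178730161/12544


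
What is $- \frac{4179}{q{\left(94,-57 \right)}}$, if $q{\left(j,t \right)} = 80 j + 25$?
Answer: $- \frac{1393}{2515} \approx -0.55388$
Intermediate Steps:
$q{\left(j,t \right)} = 25 + 80 j$
$- \frac{4179}{q{\left(94,-57 \right)}} = - \frac{4179}{25 + 80 \cdot 94} = - \frac{4179}{25 + 7520} = - \frac{4179}{7545} = \left(-4179\right) \frac{1}{7545} = - \frac{1393}{2515}$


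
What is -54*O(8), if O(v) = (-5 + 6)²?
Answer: -54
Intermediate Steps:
O(v) = 1 (O(v) = 1² = 1)
-54*O(8) = -54*1 = -54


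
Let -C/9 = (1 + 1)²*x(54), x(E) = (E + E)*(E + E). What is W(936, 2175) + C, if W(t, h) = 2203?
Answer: -417701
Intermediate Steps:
x(E) = 4*E² (x(E) = (2*E)*(2*E) = 4*E²)
C = -419904 (C = -9*(1 + 1)²*4*54² = -9*2²*4*2916 = -36*11664 = -9*46656 = -419904)
W(936, 2175) + C = 2203 - 419904 = -417701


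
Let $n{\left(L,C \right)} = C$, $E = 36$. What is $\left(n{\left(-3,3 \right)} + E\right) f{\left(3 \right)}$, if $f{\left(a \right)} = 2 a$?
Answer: $234$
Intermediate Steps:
$\left(n{\left(-3,3 \right)} + E\right) f{\left(3 \right)} = \left(3 + 36\right) 2 \cdot 3 = 39 \cdot 6 = 234$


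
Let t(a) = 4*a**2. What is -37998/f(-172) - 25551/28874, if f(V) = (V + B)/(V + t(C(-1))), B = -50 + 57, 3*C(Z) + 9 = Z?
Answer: -139952336059/4764210 ≈ -29376.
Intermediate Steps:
C(Z) = -3 + Z/3
B = 7
f(V) = (7 + V)/(400/9 + V) (f(V) = (V + 7)/(V + 4*(-3 + (1/3)*(-1))**2) = (7 + V)/(V + 4*(-3 - 1/3)**2) = (7 + V)/(V + 4*(-10/3)**2) = (7 + V)/(V + 4*(100/9)) = (7 + V)/(V + 400/9) = (7 + V)/(400/9 + V))
-37998/f(-172) - 25551/28874 = -37998*(400 + 9*(-172))/(9*(7 - 172)) - 25551/28874 = -37998/(9*(-165)/(400 - 1548)) - 25551*1/28874 = -37998/(9*(-165)/(-1148)) - 25551/28874 = -37998/(9*(-1/1148)*(-165)) - 25551/28874 = -37998/1485/1148 - 25551/28874 = -37998*1148/1485 - 25551/28874 = -4846856/165 - 25551/28874 = -139952336059/4764210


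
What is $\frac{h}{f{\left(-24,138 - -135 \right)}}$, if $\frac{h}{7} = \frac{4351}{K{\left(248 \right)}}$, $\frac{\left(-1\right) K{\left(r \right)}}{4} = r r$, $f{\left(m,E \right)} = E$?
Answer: $- \frac{4351}{9594624} \approx -0.00045348$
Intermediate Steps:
$K{\left(r \right)} = - 4 r^{2}$ ($K{\left(r \right)} = - 4 r r = - 4 r^{2}$)
$h = - \frac{30457}{246016}$ ($h = 7 \frac{4351}{\left(-4\right) 248^{2}} = 7 \frac{4351}{\left(-4\right) 61504} = 7 \frac{4351}{-246016} = 7 \cdot 4351 \left(- \frac{1}{246016}\right) = 7 \left(- \frac{4351}{246016}\right) = - \frac{30457}{246016} \approx -0.1238$)
$\frac{h}{f{\left(-24,138 - -135 \right)}} = - \frac{30457}{246016 \left(138 - -135\right)} = - \frac{30457}{246016 \left(138 + 135\right)} = - \frac{30457}{246016 \cdot 273} = \left(- \frac{30457}{246016}\right) \frac{1}{273} = - \frac{4351}{9594624}$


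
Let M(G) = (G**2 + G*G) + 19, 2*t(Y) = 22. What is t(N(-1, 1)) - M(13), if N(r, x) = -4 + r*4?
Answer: -346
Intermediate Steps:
N(r, x) = -4 + 4*r
t(Y) = 11 (t(Y) = (1/2)*22 = 11)
M(G) = 19 + 2*G**2 (M(G) = (G**2 + G**2) + 19 = 2*G**2 + 19 = 19 + 2*G**2)
t(N(-1, 1)) - M(13) = 11 - (19 + 2*13**2) = 11 - (19 + 2*169) = 11 - (19 + 338) = 11 - 1*357 = 11 - 357 = -346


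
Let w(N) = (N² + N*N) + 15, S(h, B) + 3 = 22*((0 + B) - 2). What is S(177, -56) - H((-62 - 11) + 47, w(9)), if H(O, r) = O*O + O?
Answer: -1929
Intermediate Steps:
S(h, B) = -47 + 22*B (S(h, B) = -3 + 22*((0 + B) - 2) = -3 + 22*(B - 2) = -3 + 22*(-2 + B) = -3 + (-44 + 22*B) = -47 + 22*B)
w(N) = 15 + 2*N² (w(N) = (N² + N²) + 15 = 2*N² + 15 = 15 + 2*N²)
H(O, r) = O + O² (H(O, r) = O² + O = O + O²)
S(177, -56) - H((-62 - 11) + 47, w(9)) = (-47 + 22*(-56)) - ((-62 - 11) + 47)*(1 + ((-62 - 11) + 47)) = (-47 - 1232) - (-73 + 47)*(1 + (-73 + 47)) = -1279 - (-26)*(1 - 26) = -1279 - (-26)*(-25) = -1279 - 1*650 = -1279 - 650 = -1929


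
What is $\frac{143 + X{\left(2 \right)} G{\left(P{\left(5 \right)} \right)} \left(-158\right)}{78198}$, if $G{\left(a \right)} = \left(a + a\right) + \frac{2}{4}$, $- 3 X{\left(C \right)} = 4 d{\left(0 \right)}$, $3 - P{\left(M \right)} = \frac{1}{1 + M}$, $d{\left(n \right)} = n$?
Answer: $\frac{143}{78198} \approx 0.0018287$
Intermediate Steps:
$P{\left(M \right)} = 3 - \frac{1}{1 + M}$
$X{\left(C \right)} = 0$ ($X{\left(C \right)} = - \frac{4 \cdot 0}{3} = \left(- \frac{1}{3}\right) 0 = 0$)
$G{\left(a \right)} = \frac{1}{2} + 2 a$ ($G{\left(a \right)} = 2 a + 2 \cdot \frac{1}{4} = 2 a + \frac{1}{2} = \frac{1}{2} + 2 a$)
$\frac{143 + X{\left(2 \right)} G{\left(P{\left(5 \right)} \right)} \left(-158\right)}{78198} = \frac{143 + 0 \left(\frac{1}{2} + 2 \frac{2 + 3 \cdot 5}{1 + 5}\right) \left(-158\right)}{78198} = \left(143 + 0 \left(\frac{1}{2} + 2 \frac{2 + 15}{6}\right) \left(-158\right)\right) \frac{1}{78198} = \left(143 + 0 \left(\frac{1}{2} + 2 \cdot \frac{1}{6} \cdot 17\right) \left(-158\right)\right) \frac{1}{78198} = \left(143 + 0 \left(\frac{1}{2} + 2 \cdot \frac{17}{6}\right) \left(-158\right)\right) \frac{1}{78198} = \left(143 + 0 \left(\frac{1}{2} + \frac{17}{3}\right) \left(-158\right)\right) \frac{1}{78198} = \left(143 + 0 \cdot \frac{37}{6} \left(-158\right)\right) \frac{1}{78198} = \left(143 + 0 \left(-158\right)\right) \frac{1}{78198} = \left(143 + 0\right) \frac{1}{78198} = 143 \cdot \frac{1}{78198} = \frac{143}{78198}$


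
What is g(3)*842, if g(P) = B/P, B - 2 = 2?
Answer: 3368/3 ≈ 1122.7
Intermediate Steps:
B = 4 (B = 2 + 2 = 4)
g(P) = 4/P
g(3)*842 = (4/3)*842 = 3368/3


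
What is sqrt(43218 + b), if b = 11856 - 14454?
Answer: 2*sqrt(10155) ≈ 201.54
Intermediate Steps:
b = -2598
sqrt(43218 + b) = sqrt(43218 - 2598) = sqrt(40620) = 2*sqrt(10155)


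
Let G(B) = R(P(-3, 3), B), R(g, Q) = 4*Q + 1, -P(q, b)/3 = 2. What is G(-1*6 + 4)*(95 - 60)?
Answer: -245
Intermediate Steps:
P(q, b) = -6 (P(q, b) = -3*2 = -6)
R(g, Q) = 1 + 4*Q
G(B) = 1 + 4*B
G(-1*6 + 4)*(95 - 60) = (1 + 4*(-1*6 + 4))*(95 - 60) = (1 + 4*(-6 + 4))*35 = (1 + 4*(-2))*35 = (1 - 8)*35 = -7*35 = -245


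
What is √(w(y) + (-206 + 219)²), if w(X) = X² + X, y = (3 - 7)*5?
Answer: 3*√61 ≈ 23.431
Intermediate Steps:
y = -20 (y = -4*5 = -20)
w(X) = X + X²
√(w(y) + (-206 + 219)²) = √(-20*(1 - 20) + (-206 + 219)²) = √(-20*(-19) + 13²) = √(380 + 169) = √549 = 3*√61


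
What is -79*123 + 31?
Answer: -9686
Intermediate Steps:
-79*123 + 31 = -9717 + 31 = -9686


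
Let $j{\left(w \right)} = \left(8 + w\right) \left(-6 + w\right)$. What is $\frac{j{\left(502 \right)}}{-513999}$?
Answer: $- \frac{84320}{171333} \approx -0.49214$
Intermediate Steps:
$j{\left(w \right)} = \left(-6 + w\right) \left(8 + w\right)$
$\frac{j{\left(502 \right)}}{-513999} = \frac{-48 + 502^{2} + 2 \cdot 502}{-513999} = \left(-48 + 252004 + 1004\right) \left(- \frac{1}{513999}\right) = 252960 \left(- \frac{1}{513999}\right) = - \frac{84320}{171333}$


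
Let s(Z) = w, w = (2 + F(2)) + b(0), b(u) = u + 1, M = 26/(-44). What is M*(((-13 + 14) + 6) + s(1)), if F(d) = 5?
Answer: -195/22 ≈ -8.8636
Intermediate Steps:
M = -13/22 (M = 26*(-1/44) = -13/22 ≈ -0.59091)
b(u) = 1 + u
w = 8 (w = (2 + 5) + (1 + 0) = 7 + 1 = 8)
s(Z) = 8
M*(((-13 + 14) + 6) + s(1)) = -13*(((-13 + 14) + 6) + 8)/22 = -13*((1 + 6) + 8)/22 = -13*(7 + 8)/22 = -13/22*15 = -195/22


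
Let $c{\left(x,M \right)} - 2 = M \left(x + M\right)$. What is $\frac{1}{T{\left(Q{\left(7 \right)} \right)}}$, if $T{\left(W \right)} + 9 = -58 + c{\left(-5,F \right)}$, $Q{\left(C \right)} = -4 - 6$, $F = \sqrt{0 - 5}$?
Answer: $\frac{i}{5 \left(\sqrt{5} - 14 i\right)} \approx -0.01393 + 0.0022249 i$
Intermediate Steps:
$F = i \sqrt{5}$ ($F = \sqrt{-5} = i \sqrt{5} \approx 2.2361 i$)
$c{\left(x,M \right)} = 2 + M \left(M + x\right)$ ($c{\left(x,M \right)} = 2 + M \left(x + M\right) = 2 + M \left(M + x\right)$)
$Q{\left(C \right)} = -10$ ($Q{\left(C \right)} = -4 - 6 = -10$)
$T{\left(W \right)} = -70 - 5 i \sqrt{5}$ ($T{\left(W \right)} = -9 - \left(61 - i \sqrt{5} \left(-5\right)\right) = -9 - \left(61 + 5 i \sqrt{5}\right) = -70 - 5 i \sqrt{5}$)
$\frac{1}{T{\left(Q{\left(7 \right)} \right)}} = \frac{1}{-70 - 5 i \sqrt{5}}$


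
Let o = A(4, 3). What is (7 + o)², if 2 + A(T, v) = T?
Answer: 81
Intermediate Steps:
A(T, v) = -2 + T
o = 2 (o = -2 + 4 = 2)
(7 + o)² = (7 + 2)² = 9² = 81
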